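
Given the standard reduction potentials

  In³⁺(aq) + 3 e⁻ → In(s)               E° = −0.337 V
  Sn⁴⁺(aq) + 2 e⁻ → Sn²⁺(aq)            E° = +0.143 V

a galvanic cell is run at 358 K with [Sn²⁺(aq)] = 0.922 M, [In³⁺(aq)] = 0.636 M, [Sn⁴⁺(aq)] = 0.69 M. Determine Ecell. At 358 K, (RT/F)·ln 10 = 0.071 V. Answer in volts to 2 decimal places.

+0.48 V

Sn⁴⁺/Sn²⁺ is reduced (cathode, E° = +0.143 V) and In³⁺/In is oxidized (anode).
E°cell = E°cat − E°an = +0.143 − (−0.337) = +0.480 V; n = 6.
Balancing gives 3 Sn⁴⁺(aq) + 2 In(s) → 3 Sn²⁺(aq) + 2 In³⁺(aq); hence Q = ([Sn²⁺(aq)]^3·[In³⁺(aq)]^2) / [Sn⁴⁺(aq)]^3 = 0.965 (log Q = −0.015).
Applying E = E° − (RT ln10/nF)·log Q gives +0.480 − (0.071/6)(−0.015) = +0.48 V.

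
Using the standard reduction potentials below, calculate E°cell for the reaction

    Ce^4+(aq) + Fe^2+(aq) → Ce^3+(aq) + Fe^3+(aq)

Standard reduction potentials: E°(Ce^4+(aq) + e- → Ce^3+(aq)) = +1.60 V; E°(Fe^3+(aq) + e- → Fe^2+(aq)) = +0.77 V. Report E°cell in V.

In the reaction as written, Ce^4+(aq) is reduced (cathode) and Fe^3+(aq) is produced by oxidation at the anode.
E°cell = E°(cathode) − E°(anode) = +1.60 − (+0.77) = +0.83 V.

+0.83 V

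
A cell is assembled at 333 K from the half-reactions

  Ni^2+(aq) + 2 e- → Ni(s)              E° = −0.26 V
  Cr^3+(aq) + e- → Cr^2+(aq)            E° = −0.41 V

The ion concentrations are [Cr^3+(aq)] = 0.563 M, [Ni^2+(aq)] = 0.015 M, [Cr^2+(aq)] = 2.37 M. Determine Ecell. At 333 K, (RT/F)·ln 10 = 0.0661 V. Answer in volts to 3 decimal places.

+0.131 V

The Ni²⁺/Ni couple has the more positive E°, so it is the cathode; Cr³⁺/Cr²⁺ is the anode.
E°cell = −0.26 − (−0.41) = +0.15 V, with n = 2 electrons transferred.
For the overall reaction Ni^2+(aq) + 2 Cr^2+(aq) → Ni(s) + 2 Cr^3+(aq), Q = [Cr^3+(aq)]^2 / ([Ni^2+(aq)]·[Cr^2+(aq)]^2) = 3.76, giving log Q = 0.575.
E = E° − (0.0661/n)·log Q = +0.15 − (0.0661/2)(0.575) = +0.131 V.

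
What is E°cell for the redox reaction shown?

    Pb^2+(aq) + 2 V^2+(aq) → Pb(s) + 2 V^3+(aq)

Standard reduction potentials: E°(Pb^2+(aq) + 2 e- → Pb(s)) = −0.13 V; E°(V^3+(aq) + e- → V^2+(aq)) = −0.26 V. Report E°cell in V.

In the reaction as written, Pb^2+(aq) is reduced (cathode) and V^3+(aq) is produced by oxidation at the anode.
E°cell = E°(cathode) − E°(anode) = −0.13 − (−0.26) = +0.13 V.

+0.13 V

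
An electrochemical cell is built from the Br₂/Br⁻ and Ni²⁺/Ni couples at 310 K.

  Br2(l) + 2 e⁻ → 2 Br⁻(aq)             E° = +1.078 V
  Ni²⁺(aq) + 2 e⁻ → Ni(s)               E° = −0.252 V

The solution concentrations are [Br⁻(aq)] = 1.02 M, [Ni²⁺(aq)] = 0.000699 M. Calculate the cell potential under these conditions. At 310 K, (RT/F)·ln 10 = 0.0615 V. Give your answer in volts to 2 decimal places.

+1.43 V

Br₂/Br⁻ is reduced (cathode, E° = +1.078 V) and Ni²⁺/Ni is oxidized (anode).
E°cell = E°cat − E°an = +1.078 − (−0.252) = +1.330 V; n = 2.
For the overall reaction Br2(l) + Ni(s) → 2 Br⁻(aq) + Ni²⁺(aq), Q = [Br⁻(aq)]^2·[Ni²⁺(aq)] = 0.000727, giving log Q = −3.138.
E = E° − (0.0615/n)·log Q = +1.330 − (0.0615/2)(−3.138) = +1.43 V.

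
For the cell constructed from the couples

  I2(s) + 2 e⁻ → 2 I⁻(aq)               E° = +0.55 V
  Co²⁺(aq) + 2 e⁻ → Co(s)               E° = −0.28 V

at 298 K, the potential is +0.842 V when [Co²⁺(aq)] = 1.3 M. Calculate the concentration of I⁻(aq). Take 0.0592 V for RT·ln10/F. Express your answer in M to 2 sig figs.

0.55 M

I₂/I⁻ is the cathode (higher E°); E°cell = +0.55 − (−0.28) = +0.83 V with n = 2.
Since E = E° − (0.0592/n)·log Q, log Q = n(E° − E)/0.0592 = −0.405.
For I2(s) + Co(s) → 2 I⁻(aq) + Co²⁺(aq), the reaction quotient is Q = [I⁻(aq)]^2·[Co²⁺(aq)].
Isolating [I⁻(aq)] in Q = 10^{−0.405} yields log [I⁻(aq)] = −0.259, i.e. 0.55 M.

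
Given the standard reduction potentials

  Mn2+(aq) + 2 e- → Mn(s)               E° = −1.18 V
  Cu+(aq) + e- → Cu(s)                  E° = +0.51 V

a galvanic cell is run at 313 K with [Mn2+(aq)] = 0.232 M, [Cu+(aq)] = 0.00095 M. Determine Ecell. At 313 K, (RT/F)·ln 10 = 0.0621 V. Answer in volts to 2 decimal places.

+1.52 V

Since E°(Cu⁺/Cu) > E°(Mn²⁺/Mn), Cu⁺/Cu serves as the cathode.
The standard potential is +0.51 − (−1.18) = +1.69 V and the balanced reaction transfers n = 2 electrons.
Balancing gives 2 Cu+(aq) + Mn(s) → 2 Cu(s) + Mn2+(aq); hence Q = [Mn2+(aq)] / [Cu+(aq)]^2 = 2.57×10^5 (log Q = 5.410).
By the Nernst equation, E = +1.69 − (0.0621/2)·(5.410) = +1.52 V.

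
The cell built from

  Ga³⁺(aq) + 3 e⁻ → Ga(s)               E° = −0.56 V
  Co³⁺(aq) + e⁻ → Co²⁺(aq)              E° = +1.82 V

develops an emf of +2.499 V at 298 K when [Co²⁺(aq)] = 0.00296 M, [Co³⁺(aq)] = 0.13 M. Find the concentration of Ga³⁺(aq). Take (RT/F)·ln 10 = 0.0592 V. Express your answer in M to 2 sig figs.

0.079 M

With Co³⁺/Co²⁺ at the cathode and Ga³⁺/Ga at the anode, E°cell = +1.82 − (−0.56) = +2.38 V (n = 3).
Rearranging E = E° − (0.0592/n)·log Q gives log Q = 3(+2.38 − (+2.499))/0.0592 = −6.030.
Balancing electrons gives 3 Co³⁺(aq) + Ga(s) → 3 Co²⁺(aq) + Ga³⁺(aq); thus Q = ([Co²⁺(aq)]^3·[Ga³⁺(aq)]) / [Co³⁺(aq)]^3.
Substituting the known concentrations and solving, log [Ga³⁺(aq)] = −1.102 and [Ga³⁺(aq)] = 0.079 M.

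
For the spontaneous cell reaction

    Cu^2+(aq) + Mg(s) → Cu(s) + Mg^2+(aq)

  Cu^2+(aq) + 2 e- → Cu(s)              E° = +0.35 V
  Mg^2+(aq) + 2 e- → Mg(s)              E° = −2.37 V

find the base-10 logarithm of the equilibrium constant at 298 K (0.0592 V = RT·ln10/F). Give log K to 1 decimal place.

log K = 91.9

The Cu²⁺/Cu couple is reduced (cathode); E°cell = +0.35 − (−2.37) = +2.72 V with n = 2.
At equilibrium E = 0, so log K = nE°cell / 0.0592 = (2)(+2.72) / 0.0592 = 91.9.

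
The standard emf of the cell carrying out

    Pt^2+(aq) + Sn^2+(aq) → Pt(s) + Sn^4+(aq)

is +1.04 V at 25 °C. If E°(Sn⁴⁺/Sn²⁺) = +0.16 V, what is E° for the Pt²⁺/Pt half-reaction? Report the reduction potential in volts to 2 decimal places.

In the reaction as written the Pt²⁺/Pt couple is reduced (cathode) and Sn⁴⁺/Sn²⁺ is oxidized (anode), so E°cell = E°(Pt²⁺/Pt) − E°(Sn⁴⁺/Sn²⁺).
E°(Pt²⁺/Pt) = E°cell + E°(anode) = +1.04 + (+0.16) = +1.20 V.

+1.20 V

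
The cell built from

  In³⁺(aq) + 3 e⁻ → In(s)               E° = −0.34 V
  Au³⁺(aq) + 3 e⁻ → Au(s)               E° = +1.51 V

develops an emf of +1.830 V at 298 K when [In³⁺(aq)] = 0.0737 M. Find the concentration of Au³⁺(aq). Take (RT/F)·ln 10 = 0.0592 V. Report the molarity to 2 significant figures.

The Au³⁺/Au couple has the larger reduction potential, so it is the cathode: E°cell = +1.51 − (−0.34) = +1.85 V and n = 3.
Rearranging E = E° − (0.0592/n)·log Q gives log Q = 3(+1.85 − (+1.830))/0.0592 = 1.014.
The balanced reaction is Au³⁺(aq) + In(s) → Au(s) + In³⁺(aq), so Q = [In³⁺(aq)] / [Au³⁺(aq)].
Solving for the unknown gives log [Au³⁺(aq)] = −2.147, so [Au³⁺(aq)] ≈ 0.0071 M.

0.0071 M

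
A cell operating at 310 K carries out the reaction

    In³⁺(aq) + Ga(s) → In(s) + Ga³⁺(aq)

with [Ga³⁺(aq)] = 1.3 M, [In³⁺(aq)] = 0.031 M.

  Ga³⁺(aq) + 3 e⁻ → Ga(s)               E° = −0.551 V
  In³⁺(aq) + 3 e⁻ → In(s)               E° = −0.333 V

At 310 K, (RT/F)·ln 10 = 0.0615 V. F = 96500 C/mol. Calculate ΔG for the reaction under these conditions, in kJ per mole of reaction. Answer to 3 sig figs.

The standard cell potential is −0.333 − (−0.551) = +0.218 V, with n = 3 electrons in the balanced equation.
Q = [Ga³⁺(aq)] / [In³⁺(aq)] = 41.9, so log Q = 1.623 and E = +0.218 − (0.0615/3)(1.623) = +0.1847 V.
ΔG = −nFE = −(3)(96500)(+0.1847) J/mol = −53.5 kJ/mol.

−53.5 kJ/mol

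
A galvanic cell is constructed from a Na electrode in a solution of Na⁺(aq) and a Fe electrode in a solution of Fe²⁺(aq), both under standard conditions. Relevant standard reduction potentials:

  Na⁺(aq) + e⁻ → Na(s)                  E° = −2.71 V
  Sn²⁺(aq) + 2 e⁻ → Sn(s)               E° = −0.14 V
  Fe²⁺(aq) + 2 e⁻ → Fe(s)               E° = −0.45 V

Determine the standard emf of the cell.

+2.26 V

The Fe²⁺/Fe couple has the higher E°, so Fe ion is reduced (cathode) and Na is oxidized (anode).
E°cell = E°(cathode) − E°(anode) = −0.45 − (−2.71) = +2.26 V.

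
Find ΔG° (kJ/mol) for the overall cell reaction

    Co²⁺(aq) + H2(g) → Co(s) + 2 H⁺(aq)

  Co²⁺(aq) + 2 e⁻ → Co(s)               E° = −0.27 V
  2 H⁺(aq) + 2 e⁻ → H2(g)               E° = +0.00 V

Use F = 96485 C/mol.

In the reaction as written Co²⁺(aq) is reduced, so the Co²⁺/Co couple is the cathode and 2H⁺/H₂ is the anode.
E°cell = −0.27 − (+0.00) = −0.27 V; balancing electrons gives n = 2.
ΔG° = −nFE°cell = −(2)(96485)(−0.27) J/mol = +52.1 kJ/mol.

+52.1 kJ/mol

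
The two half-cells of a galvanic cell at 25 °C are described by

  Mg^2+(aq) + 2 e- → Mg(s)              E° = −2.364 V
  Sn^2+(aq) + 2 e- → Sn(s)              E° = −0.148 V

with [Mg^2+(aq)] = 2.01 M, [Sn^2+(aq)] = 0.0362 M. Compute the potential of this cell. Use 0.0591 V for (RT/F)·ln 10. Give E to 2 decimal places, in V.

The Sn²⁺/Sn couple has the more positive E°, so it is the cathode; Mg²⁺/Mg is the anode.
The standard potential is −0.148 − (−2.364) = +2.216 V and the balanced reaction transfers n = 2 electrons.
Balancing gives Sn^2+(aq) + Mg(s) → Sn(s) + Mg^2+(aq); hence Q = [Mg^2+(aq)] / [Sn^2+(aq)] = 55.5 (log Q = 1.744).
Applying E = E° − (RT ln10/nF)·log Q gives +2.216 − (0.0591/2)(1.744) = +2.16 V.

+2.16 V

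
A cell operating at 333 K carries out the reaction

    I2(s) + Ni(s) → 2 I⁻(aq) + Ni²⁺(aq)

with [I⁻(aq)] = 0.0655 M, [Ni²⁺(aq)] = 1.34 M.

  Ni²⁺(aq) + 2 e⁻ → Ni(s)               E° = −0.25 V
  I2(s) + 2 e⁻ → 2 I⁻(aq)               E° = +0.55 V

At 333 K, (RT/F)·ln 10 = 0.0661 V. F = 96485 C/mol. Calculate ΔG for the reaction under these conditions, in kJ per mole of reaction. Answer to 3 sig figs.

−169 kJ/mol

E°cell = +0.55 − (−0.25) = +0.80 V; the balanced reaction transfers n = 2 electrons.
Q = [I⁻(aq)]^2·[Ni²⁺(aq)] = 0.00575, so log Q = −2.240 and E = +0.80 − (0.0661/2)(−2.240) = +0.8740 V.
Finally ΔG = −nFE = −(2)(96485 C/mol)(+0.8740 V) = −169 kJ/mol.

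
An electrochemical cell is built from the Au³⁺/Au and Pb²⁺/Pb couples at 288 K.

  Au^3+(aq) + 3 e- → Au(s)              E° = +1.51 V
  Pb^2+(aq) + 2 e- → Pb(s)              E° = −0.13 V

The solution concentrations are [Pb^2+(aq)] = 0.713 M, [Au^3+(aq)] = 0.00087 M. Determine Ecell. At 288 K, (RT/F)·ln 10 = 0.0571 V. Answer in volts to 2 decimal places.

The Au³⁺/Au couple has the more positive E°, so it is the cathode; Pb²⁺/Pb is the anode.
E°cell = E°cat − E°an = +1.51 − (−0.13) = +1.64 V; n = 6.
For the overall reaction 2 Au^3+(aq) + 3 Pb(s) → 2 Au(s) + 3 Pb^2+(aq), Q = [Pb^2+(aq)]^3 / [Au^3+(aq)]^2 = 4.79×10^5, giving log Q = 5.680.
Applying E = E° − (RT ln10/nF)·log Q gives +1.64 − (0.0571/6)(5.680) = +1.59 V.

+1.59 V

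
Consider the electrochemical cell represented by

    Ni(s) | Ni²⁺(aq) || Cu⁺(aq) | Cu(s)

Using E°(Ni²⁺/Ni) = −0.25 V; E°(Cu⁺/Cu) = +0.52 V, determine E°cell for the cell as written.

+0.77 V

By convention the left-hand electrode in cell notation is the anode (oxidation) and the right-hand electrode is the cathode (reduction).
E°cell = E°(right) − E°(left) = +0.52 − (−0.25) = +0.77 V.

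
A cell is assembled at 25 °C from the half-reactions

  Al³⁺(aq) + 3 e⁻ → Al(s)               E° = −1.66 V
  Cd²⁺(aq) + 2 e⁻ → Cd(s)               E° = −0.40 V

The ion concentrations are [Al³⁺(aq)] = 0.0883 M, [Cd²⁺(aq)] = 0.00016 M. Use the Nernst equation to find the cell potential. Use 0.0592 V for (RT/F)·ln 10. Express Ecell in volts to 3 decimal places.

Cd²⁺/Cd is reduced (cathode, E° = −0.40 V) and Al³⁺/Al is oxidized (anode).
E°cell = E°cat − E°an = −0.40 − (−1.66) = +1.26 V; n = 6.
Balancing gives 3 Cd²⁺(aq) + 2 Al(s) → 3 Cd(s) + 2 Al³⁺(aq); hence Q = [Al³⁺(aq)]^2 / [Cd²⁺(aq)]^3 = 1.9×10^9 (log Q = 9.280).
By the Nernst equation, E = +1.26 − (0.0592/6)·(9.280) = +1.168 V.

+1.168 V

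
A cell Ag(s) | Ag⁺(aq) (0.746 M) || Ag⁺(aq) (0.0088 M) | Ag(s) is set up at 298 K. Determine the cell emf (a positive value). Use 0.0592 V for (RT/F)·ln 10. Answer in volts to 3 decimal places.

0.114 V

For a concentration cell E°cell = 0, since both electrodes use the same couple.
The compartment with the higher Ag⁺(aq) concentration (0.746 M) acts as the cathode; ions are reduced there and produced at the dilute (0.0088 M) anode.
With n = 1, Ecell = −(0.0592/1)·log([dilute]/[conc]) = −(0.0592/1)·log(0.0088/0.746) = +0.114 V.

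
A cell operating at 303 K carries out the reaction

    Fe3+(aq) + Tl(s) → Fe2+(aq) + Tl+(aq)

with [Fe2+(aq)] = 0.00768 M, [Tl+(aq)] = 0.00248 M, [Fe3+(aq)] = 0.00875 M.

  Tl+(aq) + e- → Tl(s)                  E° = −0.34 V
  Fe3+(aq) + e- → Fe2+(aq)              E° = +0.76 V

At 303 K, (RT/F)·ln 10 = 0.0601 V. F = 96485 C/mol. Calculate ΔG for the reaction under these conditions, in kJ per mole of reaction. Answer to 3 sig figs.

The standard cell potential is +0.76 − (−0.34) = +1.10 V, with n = 1 electron in the balanced equation.
The reaction quotient is ([Fe2+(aq)]·[Tl+(aq)]) / [Fe3+(aq)] = 0.00218; by Nernst, E = +1.10 − (0.0601/1)(−2.662) = +1.2600 V.
ΔG = −nFE = −(1)(96485)(+1.2600) J/mol = −122 kJ/mol.

−122 kJ/mol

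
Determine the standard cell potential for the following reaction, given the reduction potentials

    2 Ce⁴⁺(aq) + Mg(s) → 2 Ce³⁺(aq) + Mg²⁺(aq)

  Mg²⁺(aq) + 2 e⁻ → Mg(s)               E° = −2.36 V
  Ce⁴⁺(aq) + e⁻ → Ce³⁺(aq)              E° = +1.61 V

Ce⁴⁺(aq) gains electrons, so the Ce⁴⁺/Ce³⁺ couple is the cathode; the Mg²⁺/Mg couple is the anode.
E°cell = E°(cathode) − E°(anode) = +1.61 − (−2.36) = +3.97 V.

+3.97 V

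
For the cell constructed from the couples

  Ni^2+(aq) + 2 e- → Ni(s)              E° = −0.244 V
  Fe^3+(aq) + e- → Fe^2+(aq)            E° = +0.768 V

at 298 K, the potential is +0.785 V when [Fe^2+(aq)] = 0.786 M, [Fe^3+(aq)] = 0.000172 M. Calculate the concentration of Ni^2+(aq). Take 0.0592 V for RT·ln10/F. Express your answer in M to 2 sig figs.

Fe³⁺/Fe²⁺ is the cathode (higher E°); E°cell = +0.768 − (−0.244) = +1.012 V with n = 2.
Since E = E° − (0.0592/n)·log Q, log Q = n(E° − E)/0.0592 = 7.669.
For 2 Fe^3+(aq) + Ni(s) → 2 Fe^2+(aq) + Ni^2+(aq), the reaction quotient is Q = ([Fe^2+(aq)]^2·[Ni^2+(aq)]) / [Fe^3+(aq)]^2.
Solving for the unknown gives log [Ni^2+(aq)] = 0.349, so [Ni^2+(aq)] ≈ 2.2 M.

2.2 M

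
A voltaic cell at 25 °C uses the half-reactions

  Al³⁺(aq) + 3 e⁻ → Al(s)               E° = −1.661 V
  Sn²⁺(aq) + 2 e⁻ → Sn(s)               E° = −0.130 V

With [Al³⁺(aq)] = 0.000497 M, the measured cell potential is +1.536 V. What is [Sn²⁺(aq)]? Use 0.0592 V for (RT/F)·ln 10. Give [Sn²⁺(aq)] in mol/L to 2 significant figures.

0.0093 M

With Sn²⁺/Sn at the cathode and Al³⁺/Al at the anode, E°cell = −0.130 − (−1.661) = +1.531 V (n = 6).
Since E = E° − (0.0592/n)·log Q, log Q = n(E° − E)/0.0592 = −0.507.
For 3 Sn²⁺(aq) + 2 Al(s) → 3 Sn(s) + 2 Al³⁺(aq), the reaction quotient is Q = [Al³⁺(aq)]^2 / [Sn²⁺(aq)]^3.
Substituting the known concentrations and solving, log [Sn²⁺(aq)] = −2.033 and [Sn²⁺(aq)] = 0.0093 M.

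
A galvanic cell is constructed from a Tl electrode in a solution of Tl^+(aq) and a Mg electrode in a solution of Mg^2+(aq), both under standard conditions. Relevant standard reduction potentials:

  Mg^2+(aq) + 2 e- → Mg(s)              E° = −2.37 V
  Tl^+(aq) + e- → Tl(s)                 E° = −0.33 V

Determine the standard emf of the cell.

+2.04 V

The Tl⁺/Tl couple has the higher E°, so Tl ion is reduced (cathode) and Mg is oxidized (anode).
E°cell = E°(cathode) − E°(anode) = −0.33 − (−2.37) = +2.04 V.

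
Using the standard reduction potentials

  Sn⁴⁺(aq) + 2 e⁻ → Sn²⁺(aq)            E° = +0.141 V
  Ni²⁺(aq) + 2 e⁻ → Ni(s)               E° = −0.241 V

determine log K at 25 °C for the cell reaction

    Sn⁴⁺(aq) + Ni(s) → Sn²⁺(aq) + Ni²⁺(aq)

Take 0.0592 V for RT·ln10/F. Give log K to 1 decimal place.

log K = 12.9

The Sn⁴⁺/Sn²⁺ couple is reduced (cathode); E°cell = +0.141 − (−0.241) = +0.382 V with n = 2.
At equilibrium E = 0, so log K = nE°cell / 0.0592 = (2)(+0.382) / 0.0592 = 12.9.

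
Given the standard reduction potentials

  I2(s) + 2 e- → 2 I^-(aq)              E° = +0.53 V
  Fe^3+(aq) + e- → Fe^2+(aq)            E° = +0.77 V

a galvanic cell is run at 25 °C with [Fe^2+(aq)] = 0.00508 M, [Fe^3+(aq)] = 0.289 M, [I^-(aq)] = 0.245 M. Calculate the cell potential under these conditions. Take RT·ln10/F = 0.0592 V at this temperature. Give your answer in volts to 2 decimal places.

+0.31 V

The Fe³⁺/Fe²⁺ couple has the more positive E°, so it is the cathode; I₂/I⁻ is the anode.
E°cell = +0.77 − (+0.53) = +0.24 V, with n = 2 electrons transferred.
The balanced reaction is 2 Fe^3+(aq) + 2 I^-(aq) → 2 Fe^2+(aq) + I2(s), so Q = [Fe^2+(aq)]^2 / ([Fe^3+(aq)]^2·[I^-(aq)]^2) = 0.00515 and log Q = −2.288.
By the Nernst equation, E = +0.24 − (0.0592/2)·(−2.288) = +0.31 V.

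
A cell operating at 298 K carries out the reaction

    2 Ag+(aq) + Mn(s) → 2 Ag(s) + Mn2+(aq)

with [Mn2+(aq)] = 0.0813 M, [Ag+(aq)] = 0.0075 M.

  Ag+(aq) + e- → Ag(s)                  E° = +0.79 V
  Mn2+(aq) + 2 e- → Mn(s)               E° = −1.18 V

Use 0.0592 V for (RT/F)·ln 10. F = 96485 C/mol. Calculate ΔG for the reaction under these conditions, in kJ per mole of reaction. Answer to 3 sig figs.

−362 kJ/mol

With Ag⁺/Ag reduced at the cathode, E°cell = +0.79 − (−1.18) = +1.97 V and n = 2.
Q = [Mn2+(aq)] / [Ag+(aq)]^2 = 1.45×10^3, so log Q = 3.160 and E = +1.97 − (0.0592/2)(3.160) = +1.8765 V.
Finally ΔG = −nFE = −(2)(96485 C/mol)(+1.8765 V) = −362 kJ/mol.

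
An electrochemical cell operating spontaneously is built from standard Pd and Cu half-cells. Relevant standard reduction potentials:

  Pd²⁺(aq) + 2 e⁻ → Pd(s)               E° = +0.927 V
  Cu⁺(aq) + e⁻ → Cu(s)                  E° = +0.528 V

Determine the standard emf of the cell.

+0.399 V

Of the two couples in this cell, the one with the more positive reduction potential is reduced at the cathode: here that is Pd²⁺/Pd (+0.927 V); Cu⁺/Cu (+0.528 V) is the anode.
E°cell = E°(cathode) − E°(anode) = +0.927 − (+0.528) = +0.399 V.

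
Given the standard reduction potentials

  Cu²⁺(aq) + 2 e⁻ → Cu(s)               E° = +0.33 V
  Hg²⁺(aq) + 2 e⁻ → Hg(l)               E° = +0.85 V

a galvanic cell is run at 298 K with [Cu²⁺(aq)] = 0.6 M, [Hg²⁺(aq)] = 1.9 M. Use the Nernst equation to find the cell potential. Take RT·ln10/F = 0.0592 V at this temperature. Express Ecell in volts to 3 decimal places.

Since E°(Hg²⁺/Hg) > E°(Cu²⁺/Cu), Hg²⁺/Hg serves as the cathode.
E°cell = E°cat − E°an = +0.85 − (+0.33) = +0.52 V; n = 2.
For the overall reaction Hg²⁺(aq) + Cu(s) → Hg(l) + Cu²⁺(aq), Q = [Cu²⁺(aq)] / [Hg²⁺(aq)] = 0.316, giving log Q = −0.501.
E = E° − (0.0592/n)·log Q = +0.52 − (0.0592/2)(−0.501) = +0.535 V.

+0.535 V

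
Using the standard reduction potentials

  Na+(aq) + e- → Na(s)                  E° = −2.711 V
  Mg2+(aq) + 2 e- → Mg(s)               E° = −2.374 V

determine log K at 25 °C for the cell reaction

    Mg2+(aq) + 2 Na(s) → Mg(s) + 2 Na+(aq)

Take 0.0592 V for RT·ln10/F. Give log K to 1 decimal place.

The Mg²⁺/Mg couple is reduced (cathode); E°cell = −2.374 − (−2.711) = +0.337 V with n = 2.
At equilibrium E = 0, so log K = nE°cell / 0.0592 = (2)(+0.337) / 0.0592 = 11.4.

log K = 11.4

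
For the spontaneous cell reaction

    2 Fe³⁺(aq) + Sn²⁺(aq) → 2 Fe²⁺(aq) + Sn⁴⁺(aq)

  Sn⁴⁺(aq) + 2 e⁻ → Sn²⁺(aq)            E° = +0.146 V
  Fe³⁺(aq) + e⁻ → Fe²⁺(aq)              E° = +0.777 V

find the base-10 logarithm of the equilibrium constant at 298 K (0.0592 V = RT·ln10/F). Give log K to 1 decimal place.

The Fe³⁺/Fe²⁺ couple is reduced (cathode); E°cell = +0.777 − (+0.146) = +0.631 V with n = 2.
At equilibrium E = 0, so log K = nE°cell / 0.0592 = (2)(+0.631) / 0.0592 = 21.3.

log K = 21.3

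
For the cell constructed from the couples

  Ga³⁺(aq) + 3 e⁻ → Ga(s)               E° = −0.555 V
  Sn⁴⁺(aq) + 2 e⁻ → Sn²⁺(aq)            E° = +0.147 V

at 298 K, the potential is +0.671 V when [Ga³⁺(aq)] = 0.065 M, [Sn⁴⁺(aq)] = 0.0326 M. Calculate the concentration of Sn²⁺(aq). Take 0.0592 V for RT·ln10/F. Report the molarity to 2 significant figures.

Sn⁴⁺/Sn²⁺ is the cathode (higher E°); E°cell = +0.147 − (−0.555) = +0.702 V with n = 6.
Since E = E° − (0.0592/n)·log Q, log Q = n(E° − E)/0.0592 = 3.142.
The balanced reaction is 3 Sn⁴⁺(aq) + 2 Ga(s) → 3 Sn²⁺(aq) + 2 Ga³⁺(aq), so Q = ([Sn²⁺(aq)]^3·[Ga³⁺(aq)]^2) / [Sn⁴⁺(aq)]^3.
Solving for the unknown gives log [Sn²⁺(aq)] = 0.352, so [Sn²⁺(aq)] ≈ 2.2 M.

2.2 M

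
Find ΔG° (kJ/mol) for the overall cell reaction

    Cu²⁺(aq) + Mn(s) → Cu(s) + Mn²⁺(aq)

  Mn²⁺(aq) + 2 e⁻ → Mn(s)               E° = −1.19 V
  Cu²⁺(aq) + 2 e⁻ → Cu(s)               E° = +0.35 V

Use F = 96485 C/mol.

−297 kJ/mol

In the reaction as written Cu²⁺(aq) is reduced, so the Cu²⁺/Cu couple is the cathode and Mn²⁺/Mn is the anode.
E°cell = +0.35 − (−1.19) = +1.54 V; balancing electrons gives n = 2.
ΔG° = −nFE°cell = −(2)(96485)(+1.54) J/mol = −297 kJ/mol.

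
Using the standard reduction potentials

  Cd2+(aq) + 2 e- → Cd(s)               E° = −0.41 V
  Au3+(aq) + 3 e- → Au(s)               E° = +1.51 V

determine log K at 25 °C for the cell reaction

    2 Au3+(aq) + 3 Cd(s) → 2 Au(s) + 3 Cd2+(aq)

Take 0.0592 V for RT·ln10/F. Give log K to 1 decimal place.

log K = 194.6

The Au³⁺/Au couple is reduced (cathode); E°cell = +1.51 − (−0.41) = +1.92 V with n = 6.
At equilibrium E = 0, so log K = nE°cell / 0.0592 = (6)(+1.92) / 0.0592 = 194.6.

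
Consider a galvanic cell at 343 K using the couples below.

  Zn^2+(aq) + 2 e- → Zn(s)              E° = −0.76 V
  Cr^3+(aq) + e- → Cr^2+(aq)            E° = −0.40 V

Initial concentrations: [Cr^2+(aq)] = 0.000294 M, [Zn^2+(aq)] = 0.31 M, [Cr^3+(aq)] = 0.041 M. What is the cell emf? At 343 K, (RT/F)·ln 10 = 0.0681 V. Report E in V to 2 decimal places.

+0.52 V

Since E°(Cr³⁺/Cr²⁺) > E°(Zn²⁺/Zn), Cr³⁺/Cr²⁺ serves as the cathode.
E°cell = −0.40 − (−0.76) = +0.36 V, with n = 2 electrons transferred.
For the overall reaction 2 Cr^3+(aq) + Zn(s) → 2 Cr^2+(aq) + Zn^2+(aq), Q = ([Cr^2+(aq)]^2·[Zn^2+(aq)]) / [Cr^3+(aq)]^2 = 1.59×10^−5, giving log Q = −4.798.
E = E° − (0.0681/n)·log Q = +0.36 − (0.0681/2)(−4.798) = +0.52 V.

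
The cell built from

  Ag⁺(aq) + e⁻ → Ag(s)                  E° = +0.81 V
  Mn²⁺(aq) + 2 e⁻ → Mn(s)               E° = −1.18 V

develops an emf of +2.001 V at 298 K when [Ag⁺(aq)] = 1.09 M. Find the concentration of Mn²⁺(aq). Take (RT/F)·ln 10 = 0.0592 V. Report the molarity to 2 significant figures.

With Ag⁺/Ag at the cathode and Mn²⁺/Mn at the anode, E°cell = +0.81 − (−1.18) = +1.99 V (n = 2).
From the Nernst equation, log Q = n(E° − E)/0.0592 = 2·(+1.99 − (+2.001))/0.0592 = −0.372.
The balanced reaction is 2 Ag⁺(aq) + Mn(s) → 2 Ag(s) + Mn²⁺(aq), so Q = [Mn²⁺(aq)] / [Ag⁺(aq)]^2.
Solving for the unknown gives log [Mn²⁺(aq)] = −0.297, so [Mn²⁺(aq)] ≈ 0.50 M.

0.50 M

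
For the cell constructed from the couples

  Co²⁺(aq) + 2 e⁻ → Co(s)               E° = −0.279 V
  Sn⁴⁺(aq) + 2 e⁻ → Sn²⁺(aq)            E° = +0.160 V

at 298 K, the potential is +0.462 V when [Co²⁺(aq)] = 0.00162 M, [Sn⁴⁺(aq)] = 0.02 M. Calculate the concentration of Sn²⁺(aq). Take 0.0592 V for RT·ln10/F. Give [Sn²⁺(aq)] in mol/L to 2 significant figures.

The Sn⁴⁺/Sn²⁺ couple has the larger reduction potential, so it is the cathode: E°cell = +0.160 − (−0.279) = +0.439 V and n = 2.
From the Nernst equation, log Q = n(E° − E)/0.0592 = 2·(+0.439 − (+0.462))/0.0592 = −0.777.
Balancing electrons gives Sn⁴⁺(aq) + Co(s) → Sn²⁺(aq) + Co²⁺(aq); thus Q = ([Sn²⁺(aq)]·[Co²⁺(aq)]) / [Sn⁴⁺(aq)].
Substituting the known concentrations and solving, log [Sn²⁺(aq)] = 0.315 and [Sn²⁺(aq)] = 2.1 M.

2.1 M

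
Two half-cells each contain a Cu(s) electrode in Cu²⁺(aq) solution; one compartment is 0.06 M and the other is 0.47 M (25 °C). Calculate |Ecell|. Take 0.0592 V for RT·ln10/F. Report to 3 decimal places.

For a concentration cell E°cell = 0, since both electrodes use the same couple.
The compartment with the higher Cu²⁺(aq) concentration (0.47 M) acts as the cathode; ions are reduced there and produced at the dilute (0.06 M) anode.
With n = 2, Ecell = −(0.0592/2)·log([dilute]/[conc]) = −(0.0592/2)·log(0.06/0.47) = +0.026 V.

0.026 V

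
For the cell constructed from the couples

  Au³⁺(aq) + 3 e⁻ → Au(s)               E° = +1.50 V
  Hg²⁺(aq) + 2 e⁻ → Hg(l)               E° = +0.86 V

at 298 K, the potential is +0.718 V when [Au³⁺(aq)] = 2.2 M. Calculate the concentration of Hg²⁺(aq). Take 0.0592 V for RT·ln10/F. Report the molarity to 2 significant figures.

With Au³⁺/Au at the cathode and Hg²⁺/Hg at the anode, E°cell = +1.50 − (+0.86) = +0.64 V (n = 6).
Since E = E° − (0.0592/n)·log Q, log Q = n(E° − E)/0.0592 = −7.905.
For 2 Au³⁺(aq) + 3 Hg(l) → 2 Au(s) + 3 Hg²⁺(aq), the reaction quotient is Q = [Hg²⁺(aq)]^3 / [Au³⁺(aq)]^2.
Isolating [Hg²⁺(aq)] in Q = 10^{−7.905} yields log [Hg²⁺(aq)] = −2.407, i.e. 0.0039 M.

0.0039 M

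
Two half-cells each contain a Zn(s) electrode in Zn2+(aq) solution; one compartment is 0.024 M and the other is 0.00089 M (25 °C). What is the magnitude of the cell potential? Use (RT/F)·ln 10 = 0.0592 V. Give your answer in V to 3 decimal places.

0.042 V

For a concentration cell E°cell = 0, since both electrodes use the same couple.
The compartment with the higher Zn2+(aq) concentration (0.024 M) acts as the cathode; ions are reduced there and produced at the dilute (0.00089 M) anode.
With n = 2, Ecell = −(0.0592/2)·log([dilute]/[conc]) = −(0.0592/2)·log(0.00089/0.024) = +0.042 V.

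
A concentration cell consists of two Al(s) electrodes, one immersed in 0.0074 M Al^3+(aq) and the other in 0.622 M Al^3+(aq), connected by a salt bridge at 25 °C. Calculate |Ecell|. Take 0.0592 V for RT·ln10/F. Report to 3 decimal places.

0.038 V

For a concentration cell E°cell = 0, since both electrodes use the same couple.
The compartment with the higher Al^3+(aq) concentration (0.622 M) acts as the cathode; ions are reduced there and produced at the dilute (0.0074 M) anode.
With n = 3, Ecell = −(0.0592/3)·log([dilute]/[conc]) = −(0.0592/3)·log(0.0074/0.622) = +0.038 V.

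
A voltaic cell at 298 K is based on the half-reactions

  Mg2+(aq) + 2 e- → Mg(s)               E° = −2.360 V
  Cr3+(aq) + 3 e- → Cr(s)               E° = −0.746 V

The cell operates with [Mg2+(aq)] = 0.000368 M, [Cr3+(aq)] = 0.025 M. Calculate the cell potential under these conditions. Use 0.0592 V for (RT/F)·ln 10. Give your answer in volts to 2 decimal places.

The Cr³⁺/Cr couple has the more positive E°, so it is the cathode; Mg²⁺/Mg is the anode.
E°cell = E°cat − E°an = −0.746 − (−2.360) = +1.614 V; n = 6.
The balanced reaction is 2 Cr3+(aq) + 3 Mg(s) → 2 Cr(s) + 3 Mg2+(aq), so Q = [Mg2+(aq)]^3 / [Cr3+(aq)]^2 = 7.97×10^−8 and log Q = −7.098.
E = E° − (0.0592/n)·log Q = +1.614 − (0.0592/6)(−7.098) = +1.68 V.

+1.68 V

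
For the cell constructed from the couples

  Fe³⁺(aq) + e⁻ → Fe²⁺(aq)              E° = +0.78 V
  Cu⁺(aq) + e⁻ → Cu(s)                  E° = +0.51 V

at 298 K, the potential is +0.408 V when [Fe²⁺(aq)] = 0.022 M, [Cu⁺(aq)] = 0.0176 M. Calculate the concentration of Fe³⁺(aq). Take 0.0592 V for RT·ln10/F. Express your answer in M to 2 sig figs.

0.083 M

With Fe³⁺/Fe²⁺ at the cathode and Cu⁺/Cu at the anode, E°cell = +0.78 − (+0.51) = +0.27 V (n = 1).
Since E = E° − (0.0592/n)·log Q, log Q = n(E° − E)/0.0592 = −2.331.
The balanced reaction is Fe³⁺(aq) + Cu(s) → Fe²⁺(aq) + Cu⁺(aq), so Q = ([Fe²⁺(aq)]·[Cu⁺(aq)]) / [Fe³⁺(aq)].
Solving for the unknown gives log [Fe³⁺(aq)] = −1.081, so [Fe³⁺(aq)] ≈ 0.083 M.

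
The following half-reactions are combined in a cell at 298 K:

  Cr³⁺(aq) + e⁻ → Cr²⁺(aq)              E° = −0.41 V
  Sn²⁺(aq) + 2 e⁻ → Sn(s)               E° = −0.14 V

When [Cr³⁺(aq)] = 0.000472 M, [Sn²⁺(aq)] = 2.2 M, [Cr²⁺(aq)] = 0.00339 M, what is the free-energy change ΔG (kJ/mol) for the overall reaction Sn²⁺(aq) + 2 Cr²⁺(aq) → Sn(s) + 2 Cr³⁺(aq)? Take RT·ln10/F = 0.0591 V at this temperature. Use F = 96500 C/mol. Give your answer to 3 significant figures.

With Sn²⁺/Sn reduced at the cathode, E°cell = −0.14 − (−0.41) = +0.27 V and n = 2.
The reaction quotient is [Cr³⁺(aq)]^2 / ([Sn²⁺(aq)]·[Cr²⁺(aq)]^2) = 0.00881; by Nernst, E = +0.27 − (0.0591/2)(−2.055) = +0.3307 V.
Then ΔG = −nFE = −2 × 96500 × +0.3307 J/mol = −63.8 kJ/mol.

−63.8 kJ/mol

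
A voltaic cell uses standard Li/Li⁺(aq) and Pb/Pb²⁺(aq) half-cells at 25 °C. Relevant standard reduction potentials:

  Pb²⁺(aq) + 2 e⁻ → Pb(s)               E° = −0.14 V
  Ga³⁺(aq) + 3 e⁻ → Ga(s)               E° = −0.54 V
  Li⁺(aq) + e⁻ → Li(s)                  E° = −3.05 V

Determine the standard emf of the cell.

Of the two couples in this cell, the one with the more positive reduction potential is reduced at the cathode: here that is Pb²⁺/Pb (−0.14 V); Li⁺/Li (−3.05 V) is the anode.
E°cell = E°(cathode) − E°(anode) = −0.14 − (−3.05) = +2.91 V.

+2.91 V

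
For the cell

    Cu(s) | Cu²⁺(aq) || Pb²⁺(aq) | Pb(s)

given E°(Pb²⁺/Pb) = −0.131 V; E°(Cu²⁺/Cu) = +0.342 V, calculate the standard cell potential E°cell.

−0.473 V

By convention the left-hand electrode in cell notation is the anode (oxidation) and the right-hand electrode is the cathode (reduction).
E°cell = E°(right) − E°(left) = −0.131 − (+0.342) = −0.473 V.
The negative sign shows that, as written, the cell would require an external voltage to drive the reaction.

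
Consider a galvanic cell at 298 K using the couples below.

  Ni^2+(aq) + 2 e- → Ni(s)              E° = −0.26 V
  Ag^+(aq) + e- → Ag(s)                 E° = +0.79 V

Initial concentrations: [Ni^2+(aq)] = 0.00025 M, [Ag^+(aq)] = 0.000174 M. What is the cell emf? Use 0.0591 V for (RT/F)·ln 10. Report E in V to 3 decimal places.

Since E°(Ag⁺/Ag) > E°(Ni²⁺/Ni), Ag⁺/Ag serves as the cathode.
The standard potential is +0.79 − (−0.26) = +1.05 V and the balanced reaction transfers n = 2 electrons.
The balanced reaction is 2 Ag^+(aq) + Ni(s) → 2 Ag(s) + Ni^2+(aq), so Q = [Ni^2+(aq)] / [Ag^+(aq)]^2 = 8.26×10^3 and log Q = 3.917.
By the Nernst equation, E = +1.05 − (0.0591/2)·(3.917) = +0.934 V.

+0.934 V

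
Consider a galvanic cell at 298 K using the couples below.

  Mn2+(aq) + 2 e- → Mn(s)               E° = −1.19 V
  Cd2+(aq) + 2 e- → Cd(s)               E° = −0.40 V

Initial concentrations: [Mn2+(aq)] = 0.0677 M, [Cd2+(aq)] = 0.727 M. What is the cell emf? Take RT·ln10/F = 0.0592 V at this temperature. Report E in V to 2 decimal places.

Since E°(Cd²⁺/Cd) > E°(Mn²⁺/Mn), Cd²⁺/Cd serves as the cathode.
The standard potential is −0.40 − (−1.19) = +0.79 V and the balanced reaction transfers n = 2 electrons.
Balancing gives Cd2+(aq) + Mn(s) → Cd(s) + Mn2+(aq); hence Q = [Mn2+(aq)] / [Cd2+(aq)] = 0.0931 (log Q = −1.031).
By the Nernst equation, E = +0.79 − (0.0592/2)·(−1.031) = +0.82 V.

+0.82 V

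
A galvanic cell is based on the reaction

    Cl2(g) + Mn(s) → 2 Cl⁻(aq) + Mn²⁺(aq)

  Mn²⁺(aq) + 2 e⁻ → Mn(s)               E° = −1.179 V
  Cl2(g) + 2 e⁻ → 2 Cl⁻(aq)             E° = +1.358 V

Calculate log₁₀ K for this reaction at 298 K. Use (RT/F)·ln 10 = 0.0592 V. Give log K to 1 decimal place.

log K = 85.7

The Cl₂/Cl⁻ couple is reduced (cathode); E°cell = +1.358 − (−1.179) = +2.537 V with n = 2.
At equilibrium E = 0, so log K = nE°cell / 0.0592 = (2)(+2.537) / 0.0592 = 85.7.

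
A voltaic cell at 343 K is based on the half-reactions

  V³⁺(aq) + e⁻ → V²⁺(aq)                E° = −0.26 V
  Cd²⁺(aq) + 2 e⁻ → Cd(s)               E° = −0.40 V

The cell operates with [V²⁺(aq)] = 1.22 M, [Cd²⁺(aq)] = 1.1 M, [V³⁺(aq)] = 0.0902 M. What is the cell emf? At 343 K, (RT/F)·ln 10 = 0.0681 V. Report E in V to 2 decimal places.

+0.06 V

Since E°(V³⁺/V²⁺) > E°(Cd²⁺/Cd), V³⁺/V²⁺ serves as the cathode.
E°cell = E°cat − E°an = −0.26 − (−0.40) = +0.14 V; n = 2.
Balancing gives 2 V³⁺(aq) + Cd(s) → 2 V²⁺(aq) + Cd²⁺(aq); hence Q = ([V²⁺(aq)]^2·[Cd²⁺(aq)]) / [V³⁺(aq)]^2 = 201 (log Q = 2.304).
Applying E = E° − (RT ln10/nF)·log Q gives +0.14 − (0.0681/2)(2.304) = +0.06 V.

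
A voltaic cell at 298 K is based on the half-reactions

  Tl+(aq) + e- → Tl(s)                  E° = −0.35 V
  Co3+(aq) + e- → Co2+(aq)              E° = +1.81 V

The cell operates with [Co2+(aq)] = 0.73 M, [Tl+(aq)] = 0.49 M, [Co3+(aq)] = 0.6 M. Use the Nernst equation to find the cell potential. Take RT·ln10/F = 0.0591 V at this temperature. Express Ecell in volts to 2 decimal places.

+2.17 V

The Co³⁺/Co²⁺ couple has the more positive E°, so it is the cathode; Tl⁺/Tl is the anode.
The standard potential is +1.81 − (−0.35) = +2.16 V and the balanced reaction transfers n = 1 electron.
For the overall reaction Co3+(aq) + Tl(s) → Co2+(aq) + Tl+(aq), Q = ([Co2+(aq)]·[Tl+(aq)]) / [Co3+(aq)] = 0.596, giving log Q = −0.225.
Applying E = E° − (RT ln10/nF)·log Q gives +2.16 − (0.0591/1)(−0.225) = +2.17 V.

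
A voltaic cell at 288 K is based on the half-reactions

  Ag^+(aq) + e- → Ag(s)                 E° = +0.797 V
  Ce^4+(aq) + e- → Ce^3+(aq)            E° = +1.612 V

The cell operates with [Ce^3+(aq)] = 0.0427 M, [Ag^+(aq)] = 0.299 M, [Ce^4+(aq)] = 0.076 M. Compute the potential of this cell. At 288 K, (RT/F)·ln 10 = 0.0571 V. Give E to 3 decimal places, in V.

+0.859 V

Ce⁴⁺/Ce³⁺ is reduced (cathode, E° = +1.612 V) and Ag⁺/Ag is oxidized (anode).
The standard potential is +1.612 − (+0.797) = +0.815 V and the balanced reaction transfers n = 1 electron.
The balanced reaction is Ce^4+(aq) + Ag(s) → Ce^3+(aq) + Ag^+(aq), so Q = ([Ce^3+(aq)]·[Ag^+(aq)]) / [Ce^4+(aq)] = 0.168 and log Q = −0.775.
Applying E = E° − (RT ln10/nF)·log Q gives +0.815 − (0.0571/1)(−0.775) = +0.859 V.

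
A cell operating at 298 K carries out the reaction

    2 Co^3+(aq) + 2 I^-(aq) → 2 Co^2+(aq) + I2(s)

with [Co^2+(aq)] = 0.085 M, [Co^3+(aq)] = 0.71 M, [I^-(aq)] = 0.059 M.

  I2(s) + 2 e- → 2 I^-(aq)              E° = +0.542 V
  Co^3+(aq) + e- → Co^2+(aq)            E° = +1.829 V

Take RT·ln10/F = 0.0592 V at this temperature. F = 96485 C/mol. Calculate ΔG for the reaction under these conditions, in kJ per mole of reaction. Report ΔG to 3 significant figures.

E°cell = +1.829 − (+0.542) = +1.287 V; the balanced reaction transfers n = 2 electrons.
Q = [Co^2+(aq)]^2 / ([Co^3+(aq)]^2·[I^-(aq)]^2) = 4.12, so log Q = 0.615 and E = +1.287 − (0.0592/2)(0.615) = +1.2688 V.
ΔG = −nFE = −(2)(96485)(+1.2688) J/mol = −245 kJ/mol.

−245 kJ/mol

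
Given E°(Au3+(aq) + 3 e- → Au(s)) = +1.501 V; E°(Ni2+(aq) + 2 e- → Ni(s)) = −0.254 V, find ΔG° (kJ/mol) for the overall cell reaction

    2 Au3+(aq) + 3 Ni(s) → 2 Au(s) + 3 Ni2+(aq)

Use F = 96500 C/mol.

In the reaction as written Au3+(aq) is reduced, so the Au³⁺/Au couple is the cathode and Ni²⁺/Ni is the anode.
E°cell = +1.501 − (−0.254) = +1.755 V; balancing electrons gives n = 6.
ΔG° = −nFE°cell = −(6)(96500)(+1.755) J/mol = −1016 kJ/mol.

−1016 kJ/mol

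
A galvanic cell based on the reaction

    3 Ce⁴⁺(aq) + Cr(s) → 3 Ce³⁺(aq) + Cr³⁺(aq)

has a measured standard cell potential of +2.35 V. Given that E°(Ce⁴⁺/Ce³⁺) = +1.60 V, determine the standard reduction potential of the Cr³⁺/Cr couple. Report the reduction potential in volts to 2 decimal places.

In the reaction as written the Ce⁴⁺/Ce³⁺ couple is reduced (cathode) and Cr³⁺/Cr is oxidized (anode), so E°cell = E°(Ce⁴⁺/Ce³⁺) − E°(Cr³⁺/Cr).
E°(Cr³⁺/Cr) = E°(cathode) − E°cell = +1.60 − (+2.35) = −0.75 V.

−0.75 V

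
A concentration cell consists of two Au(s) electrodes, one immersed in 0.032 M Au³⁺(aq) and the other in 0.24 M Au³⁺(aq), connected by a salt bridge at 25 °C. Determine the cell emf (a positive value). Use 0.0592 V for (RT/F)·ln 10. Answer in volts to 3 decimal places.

0.017 V

For a concentration cell E°cell = 0, since both electrodes use the same couple.
The compartment with the higher Au³⁺(aq) concentration (0.24 M) acts as the cathode; ions are reduced there and produced at the dilute (0.032 M) anode.
With n = 3, Ecell = −(0.0592/3)·log([dilute]/[conc]) = −(0.0592/3)·log(0.032/0.24) = +0.017 V.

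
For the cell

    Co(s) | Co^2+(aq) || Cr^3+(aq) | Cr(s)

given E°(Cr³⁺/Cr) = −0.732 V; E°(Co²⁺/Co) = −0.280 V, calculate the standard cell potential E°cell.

By convention the left-hand electrode in cell notation is the anode (oxidation) and the right-hand electrode is the cathode (reduction).
E°cell = E°(right) − E°(left) = −0.732 − (−0.280) = −0.452 V.
The negative sign shows that, as written, the cell would require an external voltage to drive the reaction.

−0.452 V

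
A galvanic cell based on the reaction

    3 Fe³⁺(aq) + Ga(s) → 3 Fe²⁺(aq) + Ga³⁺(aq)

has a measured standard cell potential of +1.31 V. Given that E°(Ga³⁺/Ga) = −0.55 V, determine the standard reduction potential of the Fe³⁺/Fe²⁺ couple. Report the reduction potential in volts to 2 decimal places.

In the reaction as written the Fe³⁺/Fe²⁺ couple is reduced (cathode) and Ga³⁺/Ga is oxidized (anode), so E°cell = E°(Fe³⁺/Fe²⁺) − E°(Ga³⁺/Ga).
E°(Fe³⁺/Fe²⁺) = E°cell + E°(anode) = +1.31 + (−0.55) = +0.76 V.

+0.76 V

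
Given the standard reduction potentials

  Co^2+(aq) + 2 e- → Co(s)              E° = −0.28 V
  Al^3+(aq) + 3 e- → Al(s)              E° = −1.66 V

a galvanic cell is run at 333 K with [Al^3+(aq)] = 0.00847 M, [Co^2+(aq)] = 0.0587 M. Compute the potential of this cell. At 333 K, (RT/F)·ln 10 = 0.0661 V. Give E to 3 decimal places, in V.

The Co²⁺/Co couple has the more positive E°, so it is the cathode; Al³⁺/Al is the anode.
The standard potential is −0.28 − (−1.66) = +1.38 V and the balanced reaction transfers n = 6 electrons.
The balanced reaction is 3 Co^2+(aq) + 2 Al(s) → 3 Co(s) + 2 Al^3+(aq), so Q = [Al^3+(aq)]^2 / [Co^2+(aq)]^3 = 0.355 and log Q = −0.450.
E = E° − (0.0661/n)·log Q = +1.38 − (0.0661/6)(−0.450) = +1.385 V.

+1.385 V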